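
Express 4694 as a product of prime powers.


4694 / 2 = 2347
2347 / 2347 = 1
4694 = 2 × 2347


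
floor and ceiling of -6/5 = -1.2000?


-6/5 = -1.2000
floor = -2
ceil = -1

floor = -2, ceil = -1


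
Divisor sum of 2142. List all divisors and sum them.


Divisors of 2142: 1, 2, 3, 6, 7, 9, 14, 17, 18, 21, 34, 42, 51, 63, 102, 119, 126, 153, 238, 306, 357, 714, 1071, 2142
Sum = 1 + 2 + 3 + 6 + 7 + 9 + 14 + 17 + 18 + 21 + 34 + 42 + 51 + 63 + 102 + 119 + 126 + 153 + 238 + 306 + 357 + 714 + 1071 + 2142 = 5616

σ(2142) = 5616


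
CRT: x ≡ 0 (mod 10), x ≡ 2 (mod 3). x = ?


M = 10*3 = 30
M1 = M/10 = 3, M2 = M/3 = 10
M1^(-1) mod 10 = 7, M2^(-1) mod 3 = 1
x = 0*3*7 + 2*10*1 = 20
20 mod 30 = 20
Check: 20 mod 10 = 0 ✓, 20 mod 3 = 2 ✓

x ≡ 20 (mod 30)


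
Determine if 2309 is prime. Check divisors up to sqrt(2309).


Check divisors up to sqrt(2309) = 48.0521
No divisors found.
2309 is prime.

Yes, 2309 is prime


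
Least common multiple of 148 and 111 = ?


GCD(148, 111) = 37
LCM = 148*111/37 = 16428/37 = 444

LCM = 444


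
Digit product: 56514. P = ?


5 × 6 × 5 × 1 × 4 = 600


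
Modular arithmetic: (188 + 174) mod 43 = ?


188 + 174 = 362
362 mod 43 = 18


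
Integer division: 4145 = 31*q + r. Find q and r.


4145 = 31 * 133 + 22
Check: 4123 + 22 = 4145

q = 133, r = 22


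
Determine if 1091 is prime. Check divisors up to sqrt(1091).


Check divisors up to sqrt(1091) = 33.0303
No divisors found.
1091 is prime.

Yes, 1091 is prime


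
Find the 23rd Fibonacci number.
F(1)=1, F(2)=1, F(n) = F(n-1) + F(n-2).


Sequence: 1, 1, 2, 3, 5, 8, 13, 21, 34, 55, 89, 144, 233, 377, 610, 987, 1597, 2584, 4181, 6765, 10946, 17711, 28657
F(23) = 28657


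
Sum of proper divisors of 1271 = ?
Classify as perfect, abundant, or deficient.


Proper divisors: 1, 31, 41
Sum = 1 + 31 + 41 = 73
73 < 1271 → deficient

s(1271) = 73 (deficient)


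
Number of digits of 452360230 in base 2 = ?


452360230 in base 2 = 11010111101100111100000100110
Number of digits = 29

29 digits (base 2)


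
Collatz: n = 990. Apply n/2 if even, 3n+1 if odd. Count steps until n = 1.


990 → 495 → 1486 → 743 → 2230 → 1115 → 3346 → 1673 → 5020 → 2510 → 1255 → 3766 → 1883 → 5650 → 2825 → 8476 → 4238 → 2119 → 6358 → 3179 → 9538 → 4769 → 14308 → 7154 → 3577 → 10732 → 5366 → 2683 → 8050 → 4025 → 12076 → 6038 → 3019 → 9058 → 4529 → 13588 → 6794 → 3397 → 10192 → 5096 → 2548 → 1274 → 637 → 1912 → 956 → 478 → 239 → 718 → 359 → 1078 → 539 → 1618 → 809 → 2428 → 1214 → 607 → 1822 → 911 → 2734 → 1367 → 4102 → 2051 → 6154 → 3077 → 9232 → 4616 → 2308 → 1154 → 577 → 1732 → 866 → 433 → 1300 → 650 → 325 → 976 → 488 → 244 → 122 → 61 → 184 → 92 → 46 → 23 → 70 → 35 → 106 → 53 → 160 → 80 → 40 → 20 → 10 → 5 → 16 → 8 → 4 → 2 → 1
Total steps = 98

98 steps


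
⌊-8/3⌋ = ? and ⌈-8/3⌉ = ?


-8/3 = -2.6667
floor = -3
ceil = -2

floor = -3, ceil = -2


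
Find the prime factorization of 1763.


1763 / 41 = 43
43 / 43 = 1
1763 = 41 × 43


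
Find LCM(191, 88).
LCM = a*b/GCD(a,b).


GCD(191, 88) = 1
LCM = 191*88/1 = 16808/1 = 16808

LCM = 16808


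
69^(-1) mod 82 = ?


Use the extended Euclidean algorithm on (82, 69); each row r = 82*s + 69*t:
r=82, s=1, t=0
r=69, s=0, t=1
q=1: r=13, s=1, t=-1   [82*(1) + 69*(-1) = 13]
q=5: r=4, s=-5, t=6   [82*(-5) + 69*(6) = 4]
q=3: r=1, s=16, t=-19   [82*(16) + 69*(-19) = 1]
q=4: r=0, s=-69, t=82   [82*(-69) + 69*(82) = 0]
GCD = 1 with t = -19, so 69*(-19) ≡ 1 (mod 82)
Inverse = -19 mod 82 = 63
Check: 69 * 63 = 4347 ≡ 1 (mod 82)

69^(-1) ≡ 63 (mod 82)


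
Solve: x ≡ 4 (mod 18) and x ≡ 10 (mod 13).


M = 18*13 = 234
M1 = M/18 = 13, M2 = M/13 = 18
M1^(-1) mod 18 = 7, M2^(-1) mod 13 = 8
x = 4*13*7 + 10*18*8 = 1804
1804 mod 234 = 166
Check: 166 mod 18 = 4 ✓, 166 mod 13 = 10 ✓

x ≡ 166 (mod 234)


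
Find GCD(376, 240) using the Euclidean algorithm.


376 = 1 * 240 + 136
240 = 1 * 136 + 104
136 = 1 * 104 + 32
104 = 3 * 32 + 8
32 = 4 * 8 + 0
GCD = 8


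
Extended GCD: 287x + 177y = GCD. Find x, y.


Tabular extended Euclidean (each row: r = 287*s + 177*t):
r=287, s=1, t=0
r=177, s=0, t=1
q=1: r=110, s=1, t=-1   [287*(1) + 177*(-1) = 110]
q=1: r=67, s=-1, t=2   [287*(-1) + 177*(2) = 67]
q=1: r=43, s=2, t=-3   [287*(2) + 177*(-3) = 43]
q=1: r=24, s=-3, t=5   [287*(-3) + 177*(5) = 24]
q=1: r=19, s=5, t=-8   [287*(5) + 177*(-8) = 19]
q=1: r=5, s=-8, t=13   [287*(-8) + 177*(13) = 5]
q=3: r=4, s=29, t=-47   [287*(29) + 177*(-47) = 4]
q=1: r=1, s=-37, t=60   [287*(-37) + 177*(60) = 1]
q=4: r=0, s=177, t=-287   [287*(177) + 177*(-287) = 0]
GCD = 1; from the row with r=1: x=-37, y=60
Check: 287*(-37) + 177*(60) = -10619 + 10620 = 1

GCD = 1, x = -37, y = 60


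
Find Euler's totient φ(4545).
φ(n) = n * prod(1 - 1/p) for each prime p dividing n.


4545 = 3^2 × 5 × 101
Prime factors: 3, 5, 101
φ(4545) = 4545 × (1-1/3) × (1-1/5) × (1-1/101)
= 4545 × 2/3 × 4/5 × 100/101 = 2400

φ(4545) = 2400


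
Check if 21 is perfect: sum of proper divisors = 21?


Proper divisors of 21: 1, 3, 7
Sum = 1 + 3 + 7 = 11

No, 21 is not perfect (11 ≠ 21)


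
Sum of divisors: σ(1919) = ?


Divisors of 1919: 1, 19, 101, 1919
Sum = 1 + 19 + 101 + 1919 = 2040

σ(1919) = 2040


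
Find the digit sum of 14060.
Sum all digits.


1 + 4 + 0 + 6 + 0 = 11


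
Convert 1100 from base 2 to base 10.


1100 (base 2) = 12 (decimal)
12 (decimal) = 12 (base 10)


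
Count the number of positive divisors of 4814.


4814 = 2^1 × 29^1 × 83^1
d(4814) = (1+1) × (1+1) × (1+1) = 8

8 divisors


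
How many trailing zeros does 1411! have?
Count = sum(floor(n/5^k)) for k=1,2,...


floor(1411/5) = 282
floor(1411/25) = 56
floor(1411/125) = 11
floor(1411/625) = 2
Total = 351

351 trailing zeros


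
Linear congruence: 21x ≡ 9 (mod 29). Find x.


GCD(21, 29) = 1, unique solution
a^(-1) mod 29 = 18
x = 18 * 9 mod 29 = 17

x ≡ 17 (mod 29)


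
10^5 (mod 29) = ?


10^1 mod 29 = 10
10^2 mod 29 = 13
10^3 mod 29 = 14
10^4 mod 29 = 24
10^5 mod 29 = 8


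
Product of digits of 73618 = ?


7 × 3 × 6 × 1 × 8 = 1008


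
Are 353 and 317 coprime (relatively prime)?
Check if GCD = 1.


Euclidean algorithm:
353 = 1 * 317 + 36
317 = 8 * 36 + 29
36 = 1 * 29 + 7
29 = 4 * 7 + 1
7 = 7 * 1 + 0
GCD(353, 317) = 1

Yes, coprime (GCD = 1)


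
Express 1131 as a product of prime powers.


1131 / 3 = 377
377 / 13 = 29
29 / 29 = 1
1131 = 3 × 13 × 29


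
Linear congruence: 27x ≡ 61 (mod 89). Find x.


GCD(27, 89) = 1, unique solution
a^(-1) mod 89 = 33
x = 33 * 61 mod 89 = 55

x ≡ 55 (mod 89)


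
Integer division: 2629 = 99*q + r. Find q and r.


2629 = 99 * 26 + 55
Check: 2574 + 55 = 2629

q = 26, r = 55


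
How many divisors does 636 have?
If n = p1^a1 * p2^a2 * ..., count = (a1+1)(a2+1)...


636 = 2^2 × 3^1 × 53^1
d(636) = (2+1) × (1+1) × (1+1) = 12

12 divisors


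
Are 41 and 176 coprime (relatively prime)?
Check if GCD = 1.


Euclidean algorithm:
176 = 4 * 41 + 12
41 = 3 * 12 + 5
12 = 2 * 5 + 2
5 = 2 * 2 + 1
2 = 2 * 1 + 0
GCD(41, 176) = 1

Yes, coprime (GCD = 1)


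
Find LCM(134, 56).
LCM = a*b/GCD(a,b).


GCD(134, 56) = 2
LCM = 134*56/2 = 7504/2 = 3752

LCM = 3752


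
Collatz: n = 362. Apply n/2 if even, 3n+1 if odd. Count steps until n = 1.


362 → 181 → 544 → 272 → 136 → 68 → 34 → 17 → 52 → 26 → 13 → 40 → 20 → 10 → 5 → 16 → 8 → 4 → 2 → 1
Total steps = 19

19 steps


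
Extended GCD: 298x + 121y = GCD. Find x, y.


Tabular extended Euclidean (each row: r = 298*s + 121*t):
r=298, s=1, t=0
r=121, s=0, t=1
q=2: r=56, s=1, t=-2   [298*(1) + 121*(-2) = 56]
q=2: r=9, s=-2, t=5   [298*(-2) + 121*(5) = 9]
q=6: r=2, s=13, t=-32   [298*(13) + 121*(-32) = 2]
q=4: r=1, s=-54, t=133   [298*(-54) + 121*(133) = 1]
q=2: r=0, s=121, t=-298   [298*(121) + 121*(-298) = 0]
GCD = 1; from the row with r=1: x=-54, y=133
Check: 298*(-54) + 121*(133) = -16092 + 16093 = 1

GCD = 1, x = -54, y = 133


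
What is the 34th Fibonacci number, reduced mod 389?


F(k) mod 389 for k=1..34:
1, 1, 2, 3, 5, 8, 13, 21, 34, 55, 89, 144, 233, 377, 221, 209, 41, 250, 291, 152, 54, 206, 260, 77, 337, 25, 362, 387, 360, 358, 329, 298, 238, 147
F(34) mod 389 = 147


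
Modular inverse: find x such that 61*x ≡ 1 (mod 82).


Use the extended Euclidean algorithm on (82, 61); each row r = 82*s + 61*t:
r=82, s=1, t=0
r=61, s=0, t=1
q=1: r=21, s=1, t=-1   [82*(1) + 61*(-1) = 21]
q=2: r=19, s=-2, t=3   [82*(-2) + 61*(3) = 19]
q=1: r=2, s=3, t=-4   [82*(3) + 61*(-4) = 2]
q=9: r=1, s=-29, t=39   [82*(-29) + 61*(39) = 1]
q=2: r=0, s=61, t=-82   [82*(61) + 61*(-82) = 0]
GCD = 1 with t = 39, so 61*(39) ≡ 1 (mod 82)
Inverse = 39 mod 82 = 39
Check: 61 * 39 = 2379 ≡ 1 (mod 82)

61^(-1) ≡ 39 (mod 82)


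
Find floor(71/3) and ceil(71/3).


71/3 = 23.6667
floor = 23
ceil = 24

floor = 23, ceil = 24


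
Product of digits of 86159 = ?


8 × 6 × 1 × 5 × 9 = 2160


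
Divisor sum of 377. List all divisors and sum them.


Divisors of 377: 1, 13, 29, 377
Sum = 1 + 13 + 29 + 377 = 420

σ(377) = 420


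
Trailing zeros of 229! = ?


floor(229/5) = 45
floor(229/25) = 9
floor(229/125) = 1
Total = 55

55 trailing zeros


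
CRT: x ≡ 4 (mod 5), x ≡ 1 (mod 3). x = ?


M = 5*3 = 15
M1 = M/5 = 3, M2 = M/3 = 5
M1^(-1) mod 5 = 2, M2^(-1) mod 3 = 2
x = 4*3*2 + 1*5*2 = 34
34 mod 15 = 4
Check: 4 mod 5 = 4 ✓, 4 mod 3 = 1 ✓

x ≡ 4 (mod 15)


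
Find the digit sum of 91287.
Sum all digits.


9 + 1 + 2 + 8 + 7 = 27


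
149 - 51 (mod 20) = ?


149 - 51 = 98
98 mod 20 = 18


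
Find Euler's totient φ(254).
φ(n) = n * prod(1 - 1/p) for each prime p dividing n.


254 = 2 × 127
Prime factors: 2, 127
φ(254) = 254 × (1-1/2) × (1-1/127)
= 254 × 1/2 × 126/127 = 126

φ(254) = 126


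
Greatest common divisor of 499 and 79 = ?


499 = 6 * 79 + 25
79 = 3 * 25 + 4
25 = 6 * 4 + 1
4 = 4 * 1 + 0
GCD = 1


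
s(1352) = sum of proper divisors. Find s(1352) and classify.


Proper divisors: 1, 2, 4, 8, 13, 26, 52, 104, 169, 338, 676
Sum = 1 + 2 + 4 + 8 + 13 + 26 + 52 + 104 + 169 + 338 + 676 = 1393
1393 > 1352 → abundant

s(1352) = 1393 (abundant)


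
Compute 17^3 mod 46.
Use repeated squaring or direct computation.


17^1 mod 46 = 17
17^2 mod 46 = 13
17^3 mod 46 = 37


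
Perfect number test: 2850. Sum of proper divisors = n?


Proper divisors of 2850: 1, 2, 3, 5, 6, 10, 15, 19, 25, 30, 38, 50, 57, 75, 95, 114, 150, 190, 285, 475, 570, 950, 1425
Sum = 1 + 2 + 3 + 5 + 6 + 10 + 15 + 19 + 25 + 30 + 38 + 50 + 57 + 75 + 95 + 114 + 150 + 190 + 285 + 475 + 570 + 950 + 1425 = 4590

No, 2850 is not perfect (4590 ≠ 2850)


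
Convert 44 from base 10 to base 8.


44 (base 10) = 44 (decimal)
44 (decimal) = 54 (base 8)


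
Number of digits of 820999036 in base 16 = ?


820999036 in base 16 = 30EF737C
Number of digits = 8

8 digits (base 16)


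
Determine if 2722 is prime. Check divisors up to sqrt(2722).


2722 / 2 = 1361 (exact division)
2722 is NOT prime.

No, 2722 is not prime


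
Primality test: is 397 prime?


Check divisors up to sqrt(397) = 19.9249
No divisors found.
397 is prime.

Yes, 397 is prime


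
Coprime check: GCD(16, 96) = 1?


Euclidean algorithm:
96 = 6 * 16 + 0
GCD(16, 96) = 16

No, not coprime (GCD = 16)


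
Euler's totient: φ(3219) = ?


3219 = 3 × 29 × 37
Prime factors: 3, 29, 37
φ(3219) = 3219 × (1-1/3) × (1-1/29) × (1-1/37)
= 3219 × 2/3 × 28/29 × 36/37 = 2016

φ(3219) = 2016


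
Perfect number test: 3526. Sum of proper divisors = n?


Proper divisors of 3526: 1, 2, 41, 43, 82, 86, 1763
Sum = 1 + 2 + 41 + 43 + 82 + 86 + 1763 = 2018

No, 3526 is not perfect (2018 ≠ 3526)


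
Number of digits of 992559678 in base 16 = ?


992559678 in base 16 = 3B29423E
Number of digits = 8

8 digits (base 16)


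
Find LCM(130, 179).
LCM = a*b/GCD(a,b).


GCD(130, 179) = 1
LCM = 130*179/1 = 23270/1 = 23270

LCM = 23270


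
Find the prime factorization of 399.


399 / 3 = 133
133 / 7 = 19
19 / 19 = 1
399 = 3 × 7 × 19


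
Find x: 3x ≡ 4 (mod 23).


GCD(3, 23) = 1, unique solution
a^(-1) mod 23 = 8
x = 8 * 4 mod 23 = 9

x ≡ 9 (mod 23)


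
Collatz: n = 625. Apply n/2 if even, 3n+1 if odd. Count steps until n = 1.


625 → 1876 → 938 → 469 → 1408 → 704 → 352 → 176 → 88 → 44 → 22 → 11 → 34 → 17 → 52 → 26 → 13 → 40 → 20 → 10 → 5 → 16 → 8 → 4 → 2 → 1
Total steps = 25

25 steps


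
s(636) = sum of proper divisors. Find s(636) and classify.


Proper divisors: 1, 2, 3, 4, 6, 12, 53, 106, 159, 212, 318
Sum = 1 + 2 + 3 + 4 + 6 + 12 + 53 + 106 + 159 + 212 + 318 = 876
876 > 636 → abundant

s(636) = 876 (abundant)


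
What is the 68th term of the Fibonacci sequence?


Sequence: 1, 1, 2, 3, 5, 8, 13, 21, 34, 55, 89, 144, 233, 377, 610, 987, 1597, 2584, 4181, 6765, 10946, 17711, 28657, 46368, 75025, 121393, 196418, 317811, 514229, 832040, 1346269, 2178309, 3524578, 5702887, 9227465, 14930352, 24157817, 39088169, 63245986, 102334155, 165580141, 267914296, 433494437, 701408733, 1134903170, 1836311903, 2971215073, 4807526976, 7778742049, 12586269025, 20365011074, 32951280099, 53316291173, 86267571272, 139583862445, 225851433717, 365435296162, 591286729879, 956722026041, 1548008755920, 2504730781961, 4052739537881, 6557470319842, 10610209857723, 17167680177565, 27777890035288, 44945570212853, 72723460248141
F(68) = 72723460248141


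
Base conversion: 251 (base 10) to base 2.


251 (base 10) = 251 (decimal)
251 (decimal) = 11111011 (base 2)


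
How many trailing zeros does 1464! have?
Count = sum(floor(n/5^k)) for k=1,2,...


floor(1464/5) = 292
floor(1464/25) = 58
floor(1464/125) = 11
floor(1464/625) = 2
Total = 363

363 trailing zeros


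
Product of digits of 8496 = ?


8 × 4 × 9 × 6 = 1728


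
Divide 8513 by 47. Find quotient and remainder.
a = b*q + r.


8513 = 47 * 181 + 6
Check: 8507 + 6 = 8513

q = 181, r = 6


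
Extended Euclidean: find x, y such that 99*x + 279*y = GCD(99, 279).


Tabular extended Euclidean (each row: r = 99*s + 279*t):
r=99, s=1, t=0
r=279, s=0, t=1
q=0: r=99, s=1, t=0   [99*(1) + 279*(0) = 99]
q=2: r=81, s=-2, t=1   [99*(-2) + 279*(1) = 81]
q=1: r=18, s=3, t=-1   [99*(3) + 279*(-1) = 18]
q=4: r=9, s=-14, t=5   [99*(-14) + 279*(5) = 9]
q=2: r=0, s=31, t=-11   [99*(31) + 279*(-11) = 0]
GCD = 9; from the row with r=9: x=-14, y=5
Check: 99*(-14) + 279*(5) = -1386 + 1395 = 9

GCD = 9, x = -14, y = 5


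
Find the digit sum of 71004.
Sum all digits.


7 + 1 + 0 + 0 + 4 = 12


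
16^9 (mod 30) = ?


16^1 mod 30 = 16
16^2 mod 30 = 16
16^3 mod 30 = 16
16^4 mod 30 = 16
16^5 mod 30 = 16
16^6 mod 30 = 16
16^7 mod 30 = 16
16^8 mod 30 = 16
16^9 mod 30 = 16


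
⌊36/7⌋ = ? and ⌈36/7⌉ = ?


36/7 = 5.1429
floor = 5
ceil = 6

floor = 5, ceil = 6


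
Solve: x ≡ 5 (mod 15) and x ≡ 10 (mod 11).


M = 15*11 = 165
M1 = M/15 = 11, M2 = M/11 = 15
M1^(-1) mod 15 = 11, M2^(-1) mod 11 = 3
x = 5*11*11 + 10*15*3 = 1055
1055 mod 165 = 65
Check: 65 mod 15 = 5 ✓, 65 mod 11 = 10 ✓

x ≡ 65 (mod 165)


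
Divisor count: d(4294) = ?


4294 = 2^1 × 19^1 × 113^1
d(4294) = (1+1) × (1+1) × (1+1) = 8

8 divisors


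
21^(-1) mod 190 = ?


Use the extended Euclidean algorithm on (190, 21); each row r = 190*s + 21*t:
r=190, s=1, t=0
r=21, s=0, t=1
q=9: r=1, s=1, t=-9   [190*(1) + 21*(-9) = 1]
q=21: r=0, s=-21, t=190   [190*(-21) + 21*(190) = 0]
GCD = 1 with t = -9, so 21*(-9) ≡ 1 (mod 190)
Inverse = -9 mod 190 = 181
Check: 21 * 181 = 3801 ≡ 1 (mod 190)

21^(-1) ≡ 181 (mod 190)


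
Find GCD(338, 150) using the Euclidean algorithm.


338 = 2 * 150 + 38
150 = 3 * 38 + 36
38 = 1 * 36 + 2
36 = 18 * 2 + 0
GCD = 2


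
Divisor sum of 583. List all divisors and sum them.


Divisors of 583: 1, 11, 53, 583
Sum = 1 + 11 + 53 + 583 = 648

σ(583) = 648


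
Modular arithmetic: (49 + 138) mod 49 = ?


49 + 138 = 187
187 mod 49 = 40


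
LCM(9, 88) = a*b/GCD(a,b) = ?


GCD(9, 88) = 1
LCM = 9*88/1 = 792/1 = 792

LCM = 792


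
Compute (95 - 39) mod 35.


95 - 39 = 56
56 mod 35 = 21


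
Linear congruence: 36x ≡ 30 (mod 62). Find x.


GCD(36, 62) = 2 divides 30
Divide: 18x ≡ 15 (mod 31)
x ≡ 6 (mod 31)


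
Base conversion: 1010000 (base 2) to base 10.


1010000 (base 2) = 80 (decimal)
80 (decimal) = 80 (base 10)


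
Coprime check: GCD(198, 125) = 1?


Euclidean algorithm:
198 = 1 * 125 + 73
125 = 1 * 73 + 52
73 = 1 * 52 + 21
52 = 2 * 21 + 10
21 = 2 * 10 + 1
10 = 10 * 1 + 0
GCD(198, 125) = 1

Yes, coprime (GCD = 1)


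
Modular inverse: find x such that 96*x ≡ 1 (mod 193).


Use the extended Euclidean algorithm on (193, 96); each row r = 193*s + 96*t:
r=193, s=1, t=0
r=96, s=0, t=1
q=2: r=1, s=1, t=-2   [193*(1) + 96*(-2) = 1]
q=96: r=0, s=-96, t=193   [193*(-96) + 96*(193) = 0]
GCD = 1 with t = -2, so 96*(-2) ≡ 1 (mod 193)
Inverse = -2 mod 193 = 191
Check: 96 * 191 = 18336 ≡ 1 (mod 193)

96^(-1) ≡ 191 (mod 193)


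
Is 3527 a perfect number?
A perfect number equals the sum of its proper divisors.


Proper divisors of 3527: 1
Sum = 1 = 1

No, 3527 is not perfect (1 ≠ 3527)


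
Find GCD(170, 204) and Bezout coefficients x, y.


Tabular extended Euclidean (each row: r = 170*s + 204*t):
r=170, s=1, t=0
r=204, s=0, t=1
q=0: r=170, s=1, t=0   [170*(1) + 204*(0) = 170]
q=1: r=34, s=-1, t=1   [170*(-1) + 204*(1) = 34]
q=5: r=0, s=6, t=-5   [170*(6) + 204*(-5) = 0]
GCD = 34; from the row with r=34: x=-1, y=1
Check: 170*(-1) + 204*(1) = -170 + 204 = 34

GCD = 34, x = -1, y = 1


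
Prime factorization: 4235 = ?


4235 / 5 = 847
847 / 7 = 121
121 / 11 = 11
11 / 11 = 1
4235 = 5 × 7 × 11^2


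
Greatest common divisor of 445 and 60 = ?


445 = 7 * 60 + 25
60 = 2 * 25 + 10
25 = 2 * 10 + 5
10 = 2 * 5 + 0
GCD = 5


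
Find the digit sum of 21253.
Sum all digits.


2 + 1 + 2 + 5 + 3 = 13


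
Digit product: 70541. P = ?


7 × 0 × 5 × 4 × 1 = 0


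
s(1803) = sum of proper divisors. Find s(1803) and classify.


Proper divisors: 1, 3, 601
Sum = 1 + 3 + 601 = 605
605 < 1803 → deficient

s(1803) = 605 (deficient)


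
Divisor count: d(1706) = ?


1706 = 2^1 × 853^1
d(1706) = (1+1) × (1+1) = 4

4 divisors


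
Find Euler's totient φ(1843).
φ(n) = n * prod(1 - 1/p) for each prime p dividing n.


1843 = 19 × 97
Prime factors: 19, 97
φ(1843) = 1843 × (1-1/19) × (1-1/97)
= 1843 × 18/19 × 96/97 = 1728

φ(1843) = 1728


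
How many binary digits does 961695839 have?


961695839 in base 2 = 111001010100100101000001011111
Number of digits = 30

30 digits (base 2)


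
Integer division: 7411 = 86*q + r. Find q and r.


7411 = 86 * 86 + 15
Check: 7396 + 15 = 7411

q = 86, r = 15


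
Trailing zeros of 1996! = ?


floor(1996/5) = 399
floor(1996/25) = 79
floor(1996/125) = 15
floor(1996/625) = 3
Total = 496

496 trailing zeros


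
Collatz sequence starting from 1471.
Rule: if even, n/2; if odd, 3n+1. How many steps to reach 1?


1471 → 4414 → 2207 → 6622 → 3311 → 9934 → 4967 → 14902 → 7451 → 22354 → 11177 → 33532 → 16766 → 8383 → 25150 → 12575 → 37726 → 18863 → 56590 → 28295 → 84886 → 42443 → 127330 → 63665 → 190996 → 95498 → 47749 → 143248 → 71624 → 35812 → 17906 → 8953 → 26860 → 13430 → 6715 → 20146 → 10073 → 30220 → 15110 → 7555 → 22666 → 11333 → 34000 → 17000 → 8500 → 4250 → 2125 → 6376 → 3188 → 1594 → 797 → 2392 → 1196 → 598 → 299 → 898 → 449 → 1348 → 674 → 337 → 1012 → 506 → 253 → 760 → 380 → 190 → 95 → 286 → 143 → 430 → 215 → 646 → 323 → 970 → 485 → 1456 → 728 → 364 → 182 → 91 → 274 → 137 → 412 → 206 → 103 → 310 → 155 → 466 → 233 → 700 → 350 → 175 → 526 → 263 → 790 → 395 → 1186 → 593 → 1780 → 890 → 445 → 1336 → 668 → 334 → 167 → 502 → 251 → 754 → 377 → 1132 → 566 → 283 → 850 → 425 → 1276 → 638 → 319 → 958 → 479 → 1438 → 719 → 2158 → 1079 → 3238 → 1619 → 4858 → 2429 → 7288 → 3644 → 1822 → 911 → 2734 → 1367 → 4102 → 2051 → 6154 → 3077 → 9232 → 4616 → 2308 → 1154 → 577 → 1732 → 866 → 433 → 1300 → 650 → 325 → 976 → 488 → 244 → 122 → 61 → 184 → 92 → 46 → 23 → 70 → 35 → 106 → 53 → 160 → 80 → 40 → 20 → 10 → 5 → 16 → 8 → 4 → 2 → 1
Total steps = 171

171 steps


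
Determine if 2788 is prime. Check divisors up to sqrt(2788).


2788 / 2 = 1394 (exact division)
2788 is NOT prime.

No, 2788 is not prime


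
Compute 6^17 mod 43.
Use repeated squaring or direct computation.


6^1 mod 43 = 6
6^2 mod 43 = 36
6^3 mod 43 = 1
6^4 mod 43 = 6
6^5 mod 43 = 36
6^6 mod 43 = 1
6^7 mod 43 = 6
6^8 mod 43 = 36
6^9 mod 43 = 1
6^10 mod 43 = 6
6^11 mod 43 = 36
6^12 mod 43 = 1
6^13 mod 43 = 6
6^14 mod 43 = 36
6^15 mod 43 = 1
6^16 mod 43 = 6
6^17 mod 43 = 36


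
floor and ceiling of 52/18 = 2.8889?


52/18 = 2.8889
floor = 2
ceil = 3

floor = 2, ceil = 3


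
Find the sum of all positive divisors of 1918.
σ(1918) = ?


Divisors of 1918: 1, 2, 7, 14, 137, 274, 959, 1918
Sum = 1 + 2 + 7 + 14 + 137 + 274 + 959 + 1918 = 3312

σ(1918) = 3312


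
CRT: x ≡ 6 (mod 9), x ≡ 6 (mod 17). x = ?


M = 9*17 = 153
M1 = M/9 = 17, M2 = M/17 = 9
M1^(-1) mod 9 = 8, M2^(-1) mod 17 = 2
x = 6*17*8 + 6*9*2 = 924
924 mod 153 = 6
Check: 6 mod 9 = 6 ✓, 6 mod 17 = 6 ✓

x ≡ 6 (mod 153)


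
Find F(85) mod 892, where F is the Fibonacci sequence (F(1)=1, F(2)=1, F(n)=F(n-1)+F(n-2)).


F(k) mod 892 for k=1..85:
1, 1, 2, 3, 5, 8, 13, 21, 34, 55, 89, 144, 233, 377, 610, 95, 705, 800, 613, 521, 242, 763, 113, 876, 97, 81, 178, 259, 437, 696, 241, 45, 286, 331, 617, 56, 673, 729, 510, 347, 857, 312, 277, 589, 866, 563, 537, 208, 745, 61, 806, 867, 781, 756, 645, 509, 262, 771, 141, 20, 161, 181, 342, 523, 865, 496, 469, 73, 542, 615, 265, 880, 253, 241, 494, 735, 337, 180, 517, 697, 322, 127, 449, 576, 133
F(85) mod 892 = 133


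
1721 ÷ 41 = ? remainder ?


1721 = 41 * 41 + 40
Check: 1681 + 40 = 1721

q = 41, r = 40


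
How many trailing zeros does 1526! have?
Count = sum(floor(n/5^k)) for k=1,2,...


floor(1526/5) = 305
floor(1526/25) = 61
floor(1526/125) = 12
floor(1526/625) = 2
Total = 380

380 trailing zeros


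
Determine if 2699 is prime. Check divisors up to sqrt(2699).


Check divisors up to sqrt(2699) = 51.9519
No divisors found.
2699 is prime.

Yes, 2699 is prime


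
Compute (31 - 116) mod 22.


31 - 116 = -85
-85 mod 22 = 3


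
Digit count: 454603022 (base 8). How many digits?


454603022 in base 8 = 3306130416
Number of digits = 10

10 digits (base 8)


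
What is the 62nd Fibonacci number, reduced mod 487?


F(k) mod 487 for k=1..62:
1, 1, 2, 3, 5, 8, 13, 21, 34, 55, 89, 144, 233, 377, 123, 13, 136, 149, 285, 434, 232, 179, 411, 103, 27, 130, 157, 287, 444, 244, 201, 445, 159, 117, 276, 393, 182, 88, 270, 358, 141, 12, 153, 165, 318, 483, 314, 310, 137, 447, 97, 57, 154, 211, 365, 89, 454, 56, 23, 79, 102, 181
F(62) mod 487 = 181


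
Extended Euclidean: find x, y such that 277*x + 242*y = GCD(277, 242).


Tabular extended Euclidean (each row: r = 277*s + 242*t):
r=277, s=1, t=0
r=242, s=0, t=1
q=1: r=35, s=1, t=-1   [277*(1) + 242*(-1) = 35]
q=6: r=32, s=-6, t=7   [277*(-6) + 242*(7) = 32]
q=1: r=3, s=7, t=-8   [277*(7) + 242*(-8) = 3]
q=10: r=2, s=-76, t=87   [277*(-76) + 242*(87) = 2]
q=1: r=1, s=83, t=-95   [277*(83) + 242*(-95) = 1]
q=2: r=0, s=-242, t=277   [277*(-242) + 242*(277) = 0]
GCD = 1; from the row with r=1: x=83, y=-95
Check: 277*(83) + 242*(-95) = 22991 - 22990 = 1

GCD = 1, x = 83, y = -95


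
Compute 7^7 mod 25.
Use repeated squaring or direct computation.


7^1 mod 25 = 7
7^2 mod 25 = 24
7^3 mod 25 = 18
7^4 mod 25 = 1
7^5 mod 25 = 7
7^6 mod 25 = 24
7^7 mod 25 = 18


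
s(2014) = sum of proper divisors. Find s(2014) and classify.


Proper divisors: 1, 2, 19, 38, 53, 106, 1007
Sum = 1 + 2 + 19 + 38 + 53 + 106 + 1007 = 1226
1226 < 2014 → deficient

s(2014) = 1226 (deficient)


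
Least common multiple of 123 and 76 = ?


GCD(123, 76) = 1
LCM = 123*76/1 = 9348/1 = 9348

LCM = 9348


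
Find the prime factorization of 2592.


2592 / 2 = 1296
1296 / 2 = 648
648 / 2 = 324
324 / 2 = 162
162 / 2 = 81
81 / 3 = 27
27 / 3 = 9
9 / 3 = 3
3 / 3 = 1
2592 = 2^5 × 3^4


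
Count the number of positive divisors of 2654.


2654 = 2^1 × 1327^1
d(2654) = (1+1) × (1+1) = 4

4 divisors


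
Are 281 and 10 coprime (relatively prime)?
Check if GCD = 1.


Euclidean algorithm:
281 = 28 * 10 + 1
10 = 10 * 1 + 0
GCD(281, 10) = 1

Yes, coprime (GCD = 1)


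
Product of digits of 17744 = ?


1 × 7 × 7 × 4 × 4 = 784


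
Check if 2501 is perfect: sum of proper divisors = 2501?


Proper divisors of 2501: 1, 41, 61
Sum = 1 + 41 + 61 = 103

No, 2501 is not perfect (103 ≠ 2501)


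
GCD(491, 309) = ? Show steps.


491 = 1 * 309 + 182
309 = 1 * 182 + 127
182 = 1 * 127 + 55
127 = 2 * 55 + 17
55 = 3 * 17 + 4
17 = 4 * 4 + 1
4 = 4 * 1 + 0
GCD = 1


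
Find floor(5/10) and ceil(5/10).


5/10 = 0.5000
floor = 0
ceil = 1

floor = 0, ceil = 1


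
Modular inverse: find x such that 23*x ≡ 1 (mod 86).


Use the extended Euclidean algorithm on (86, 23); each row r = 86*s + 23*t:
r=86, s=1, t=0
r=23, s=0, t=1
q=3: r=17, s=1, t=-3   [86*(1) + 23*(-3) = 17]
q=1: r=6, s=-1, t=4   [86*(-1) + 23*(4) = 6]
q=2: r=5, s=3, t=-11   [86*(3) + 23*(-11) = 5]
q=1: r=1, s=-4, t=15   [86*(-4) + 23*(15) = 1]
q=5: r=0, s=23, t=-86   [86*(23) + 23*(-86) = 0]
GCD = 1 with t = 15, so 23*(15) ≡ 1 (mod 86)
Inverse = 15 mod 86 = 15
Check: 23 * 15 = 345 ≡ 1 (mod 86)

23^(-1) ≡ 15 (mod 86)


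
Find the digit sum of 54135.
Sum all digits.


5 + 4 + 1 + 3 + 5 = 18


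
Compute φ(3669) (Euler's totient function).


3669 = 3 × 1223
Prime factors: 3, 1223
φ(3669) = 3669 × (1-1/3) × (1-1/1223)
= 3669 × 2/3 × 1222/1223 = 2444

φ(3669) = 2444


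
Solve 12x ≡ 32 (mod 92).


GCD(12, 92) = 4 divides 32
Divide: 3x ≡ 8 (mod 23)
x ≡ 18 (mod 23)


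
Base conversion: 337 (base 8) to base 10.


337 (base 8) = 223 (decimal)
223 (decimal) = 223 (base 10)


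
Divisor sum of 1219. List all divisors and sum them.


Divisors of 1219: 1, 23, 53, 1219
Sum = 1 + 23 + 53 + 1219 = 1296

σ(1219) = 1296


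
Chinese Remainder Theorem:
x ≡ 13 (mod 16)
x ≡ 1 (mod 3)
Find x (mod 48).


M = 16*3 = 48
M1 = M/16 = 3, M2 = M/3 = 16
M1^(-1) mod 16 = 11, M2^(-1) mod 3 = 1
x = 13*3*11 + 1*16*1 = 445
445 mod 48 = 13
Check: 13 mod 16 = 13 ✓, 13 mod 3 = 1 ✓

x ≡ 13 (mod 48)


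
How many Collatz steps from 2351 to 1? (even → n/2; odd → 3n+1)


2351 → 7054 → 3527 → 10582 → 5291 → 15874 → 7937 → 23812 → 11906 → 5953 → 17860 → 8930 → 4465 → 13396 → 6698 → 3349 → 10048 → 5024 → 2512 → 1256 → 628 → 314 → 157 → 472 → 236 → 118 → 59 → 178 → 89 → 268 → 134 → 67 → 202 → 101 → 304 → 152 → 76 → 38 → 19 → 58 → 29 → 88 → 44 → 22 → 11 → 34 → 17 → 52 → 26 → 13 → 40 → 20 → 10 → 5 → 16 → 8 → 4 → 2 → 1
Total steps = 58

58 steps


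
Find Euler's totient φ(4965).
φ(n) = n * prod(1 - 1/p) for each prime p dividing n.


4965 = 3 × 5 × 331
Prime factors: 3, 5, 331
φ(4965) = 4965 × (1-1/3) × (1-1/5) × (1-1/331)
= 4965 × 2/3 × 4/5 × 330/331 = 2640

φ(4965) = 2640


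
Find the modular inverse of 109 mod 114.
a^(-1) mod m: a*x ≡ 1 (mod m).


Use the extended Euclidean algorithm on (114, 109); each row r = 114*s + 109*t:
r=114, s=1, t=0
r=109, s=0, t=1
q=1: r=5, s=1, t=-1   [114*(1) + 109*(-1) = 5]
q=21: r=4, s=-21, t=22   [114*(-21) + 109*(22) = 4]
q=1: r=1, s=22, t=-23   [114*(22) + 109*(-23) = 1]
q=4: r=0, s=-109, t=114   [114*(-109) + 109*(114) = 0]
GCD = 1 with t = -23, so 109*(-23) ≡ 1 (mod 114)
Inverse = -23 mod 114 = 91
Check: 109 * 91 = 9919 ≡ 1 (mod 114)

109^(-1) ≡ 91 (mod 114)


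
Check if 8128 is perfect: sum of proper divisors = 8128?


Proper divisors of 8128: 1, 2, 4, 8, 16, 32, 64, 127, 254, 508, 1016, 2032, 4064
Sum = 1 + 2 + 4 + 8 + 16 + 32 + 64 + 127 + 254 + 508 + 1016 + 2032 + 4064 = 8128

Yes, 8128 is perfect (8128 = 8128)


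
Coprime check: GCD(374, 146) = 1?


Euclidean algorithm:
374 = 2 * 146 + 82
146 = 1 * 82 + 64
82 = 1 * 64 + 18
64 = 3 * 18 + 10
18 = 1 * 10 + 8
10 = 1 * 8 + 2
8 = 4 * 2 + 0
GCD(374, 146) = 2

No, not coprime (GCD = 2)


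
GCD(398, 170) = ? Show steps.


398 = 2 * 170 + 58
170 = 2 * 58 + 54
58 = 1 * 54 + 4
54 = 13 * 4 + 2
4 = 2 * 2 + 0
GCD = 2


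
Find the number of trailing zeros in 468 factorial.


floor(468/5) = 93
floor(468/25) = 18
floor(468/125) = 3
Total = 114

114 trailing zeros


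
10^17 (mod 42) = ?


10^1 mod 42 = 10
10^2 mod 42 = 16
10^3 mod 42 = 34
10^4 mod 42 = 4
10^5 mod 42 = 40
10^6 mod 42 = 22
10^7 mod 42 = 10
10^8 mod 42 = 16
10^9 mod 42 = 34
10^10 mod 42 = 4
10^11 mod 42 = 40
10^12 mod 42 = 22
10^13 mod 42 = 10
10^14 mod 42 = 16
10^15 mod 42 = 34
10^16 mod 42 = 4
10^17 mod 42 = 40


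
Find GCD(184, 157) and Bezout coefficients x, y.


Tabular extended Euclidean (each row: r = 184*s + 157*t):
r=184, s=1, t=0
r=157, s=0, t=1
q=1: r=27, s=1, t=-1   [184*(1) + 157*(-1) = 27]
q=5: r=22, s=-5, t=6   [184*(-5) + 157*(6) = 22]
q=1: r=5, s=6, t=-7   [184*(6) + 157*(-7) = 5]
q=4: r=2, s=-29, t=34   [184*(-29) + 157*(34) = 2]
q=2: r=1, s=64, t=-75   [184*(64) + 157*(-75) = 1]
q=2: r=0, s=-157, t=184   [184*(-157) + 157*(184) = 0]
GCD = 1; from the row with r=1: x=64, y=-75
Check: 184*(64) + 157*(-75) = 11776 - 11775 = 1

GCD = 1, x = 64, y = -75


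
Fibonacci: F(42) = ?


Sequence: 1, 1, 2, 3, 5, 8, 13, 21, 34, 55, 89, 144, 233, 377, 610, 987, 1597, 2584, 4181, 6765, 10946, 17711, 28657, 46368, 75025, 121393, 196418, 317811, 514229, 832040, 1346269, 2178309, 3524578, 5702887, 9227465, 14930352, 24157817, 39088169, 63245986, 102334155, 165580141, 267914296
F(42) = 267914296


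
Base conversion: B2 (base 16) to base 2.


B2 (base 16) = 178 (decimal)
178 (decimal) = 10110010 (base 2)


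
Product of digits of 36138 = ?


3 × 6 × 1 × 3 × 8 = 432


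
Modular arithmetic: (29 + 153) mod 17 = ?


29 + 153 = 182
182 mod 17 = 12


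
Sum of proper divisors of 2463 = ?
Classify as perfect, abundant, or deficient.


Proper divisors: 1, 3, 821
Sum = 1 + 3 + 821 = 825
825 < 2463 → deficient

s(2463) = 825 (deficient)


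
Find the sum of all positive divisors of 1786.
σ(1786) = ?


Divisors of 1786: 1, 2, 19, 38, 47, 94, 893, 1786
Sum = 1 + 2 + 19 + 38 + 47 + 94 + 893 + 1786 = 2880

σ(1786) = 2880


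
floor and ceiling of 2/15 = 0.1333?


2/15 = 0.1333
floor = 0
ceil = 1

floor = 0, ceil = 1


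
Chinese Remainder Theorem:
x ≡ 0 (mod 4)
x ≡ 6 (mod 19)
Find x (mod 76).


M = 4*19 = 76
M1 = M/4 = 19, M2 = M/19 = 4
M1^(-1) mod 4 = 3, M2^(-1) mod 19 = 5
x = 0*19*3 + 6*4*5 = 120
120 mod 76 = 44
Check: 44 mod 4 = 0 ✓, 44 mod 19 = 6 ✓

x ≡ 44 (mod 76)


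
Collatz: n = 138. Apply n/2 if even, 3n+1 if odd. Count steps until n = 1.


138 → 69 → 208 → 104 → 52 → 26 → 13 → 40 → 20 → 10 → 5 → 16 → 8 → 4 → 2 → 1
Total steps = 15

15 steps


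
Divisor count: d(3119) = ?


3119 = 3119^1
d(3119) = (1+1) = 2

2 divisors


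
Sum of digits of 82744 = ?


8 + 2 + 7 + 4 + 4 = 25


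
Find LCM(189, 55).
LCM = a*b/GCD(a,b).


GCD(189, 55) = 1
LCM = 189*55/1 = 10395/1 = 10395

LCM = 10395


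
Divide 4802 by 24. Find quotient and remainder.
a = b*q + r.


4802 = 24 * 200 + 2
Check: 4800 + 2 = 4802

q = 200, r = 2


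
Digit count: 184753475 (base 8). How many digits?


184753475 in base 8 = 1300616503
Number of digits = 10

10 digits (base 8)


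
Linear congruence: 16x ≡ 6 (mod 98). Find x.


GCD(16, 98) = 2 divides 6
Divide: 8x ≡ 3 (mod 49)
x ≡ 31 (mod 49)


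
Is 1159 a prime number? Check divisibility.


1159 / 19 = 61 (exact division)
1159 is NOT prime.

No, 1159 is not prime


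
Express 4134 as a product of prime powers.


4134 / 2 = 2067
2067 / 3 = 689
689 / 13 = 53
53 / 53 = 1
4134 = 2 × 3 × 13 × 53


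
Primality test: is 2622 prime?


2622 / 2 = 1311 (exact division)
2622 is NOT prime.

No, 2622 is not prime


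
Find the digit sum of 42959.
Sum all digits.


4 + 2 + 9 + 5 + 9 = 29


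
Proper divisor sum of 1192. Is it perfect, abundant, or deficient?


Proper divisors: 1, 2, 4, 8, 149, 298, 596
Sum = 1 + 2 + 4 + 8 + 149 + 298 + 596 = 1058
1058 < 1192 → deficient

s(1192) = 1058 (deficient)


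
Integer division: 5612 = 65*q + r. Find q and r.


5612 = 65 * 86 + 22
Check: 5590 + 22 = 5612

q = 86, r = 22


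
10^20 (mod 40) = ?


10^1 mod 40 = 10
10^2 mod 40 = 20
10^3 mod 40 = 0
10^4 mod 40 = 0
10^5 mod 40 = 0
10^6 mod 40 = 0
10^7 mod 40 = 0
10^8 mod 40 = 0
10^9 mod 40 = 0
10^10 mod 40 = 0
10^11 mod 40 = 0
10^12 mod 40 = 0
10^13 mod 40 = 0
10^14 mod 40 = 0
10^15 mod 40 = 0
10^16 mod 40 = 0
10^17 mod 40 = 0
10^18 mod 40 = 0
10^19 mod 40 = 0
10^20 mod 40 = 0


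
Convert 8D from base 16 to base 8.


8D (base 16) = 141 (decimal)
141 (decimal) = 215 (base 8)


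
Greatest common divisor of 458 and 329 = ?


458 = 1 * 329 + 129
329 = 2 * 129 + 71
129 = 1 * 71 + 58
71 = 1 * 58 + 13
58 = 4 * 13 + 6
13 = 2 * 6 + 1
6 = 6 * 1 + 0
GCD = 1


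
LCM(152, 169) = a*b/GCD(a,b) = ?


GCD(152, 169) = 1
LCM = 152*169/1 = 25688/1 = 25688

LCM = 25688


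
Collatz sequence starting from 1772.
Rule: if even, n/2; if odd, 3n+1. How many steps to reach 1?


1772 → 886 → 443 → 1330 → 665 → 1996 → 998 → 499 → 1498 → 749 → 2248 → 1124 → 562 → 281 → 844 → 422 → 211 → 634 → 317 → 952 → 476 → 238 → 119 → 358 → 179 → 538 → 269 → 808 → 404 → 202 → 101 → 304 → 152 → 76 → 38 → 19 → 58 → 29 → 88 → 44 → 22 → 11 → 34 → 17 → 52 → 26 → 13 → 40 → 20 → 10 → 5 → 16 → 8 → 4 → 2 → 1
Total steps = 55

55 steps


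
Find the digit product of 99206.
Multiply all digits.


9 × 9 × 2 × 0 × 6 = 0


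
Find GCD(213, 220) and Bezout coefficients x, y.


Tabular extended Euclidean (each row: r = 213*s + 220*t):
r=213, s=1, t=0
r=220, s=0, t=1
q=0: r=213, s=1, t=0   [213*(1) + 220*(0) = 213]
q=1: r=7, s=-1, t=1   [213*(-1) + 220*(1) = 7]
q=30: r=3, s=31, t=-30   [213*(31) + 220*(-30) = 3]
q=2: r=1, s=-63, t=61   [213*(-63) + 220*(61) = 1]
q=3: r=0, s=220, t=-213   [213*(220) + 220*(-213) = 0]
GCD = 1; from the row with r=1: x=-63, y=61
Check: 213*(-63) + 220*(61) = -13419 + 13420 = 1

GCD = 1, x = -63, y = 61


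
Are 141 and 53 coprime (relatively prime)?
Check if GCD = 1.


Euclidean algorithm:
141 = 2 * 53 + 35
53 = 1 * 35 + 18
35 = 1 * 18 + 17
18 = 1 * 17 + 1
17 = 17 * 1 + 0
GCD(141, 53) = 1

Yes, coprime (GCD = 1)


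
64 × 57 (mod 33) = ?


64 × 57 = 3648
3648 mod 33 = 18


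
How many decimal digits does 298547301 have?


298547301 has 9 digits in base 10
floor(log10(298547301)) + 1 = floor(8.4750) + 1 = 9

9 digits (base 10)


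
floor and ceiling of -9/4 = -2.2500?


-9/4 = -2.2500
floor = -3
ceil = -2

floor = -3, ceil = -2


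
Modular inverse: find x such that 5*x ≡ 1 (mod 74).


Use the extended Euclidean algorithm on (74, 5); each row r = 74*s + 5*t:
r=74, s=1, t=0
r=5, s=0, t=1
q=14: r=4, s=1, t=-14   [74*(1) + 5*(-14) = 4]
q=1: r=1, s=-1, t=15   [74*(-1) + 5*(15) = 1]
q=4: r=0, s=5, t=-74   [74*(5) + 5*(-74) = 0]
GCD = 1 with t = 15, so 5*(15) ≡ 1 (mod 74)
Inverse = 15 mod 74 = 15
Check: 5 * 15 = 75 ≡ 1 (mod 74)

5^(-1) ≡ 15 (mod 74)


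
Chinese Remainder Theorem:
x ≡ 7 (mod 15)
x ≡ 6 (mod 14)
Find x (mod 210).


M = 15*14 = 210
M1 = M/15 = 14, M2 = M/14 = 15
M1^(-1) mod 15 = 14, M2^(-1) mod 14 = 1
x = 7*14*14 + 6*15*1 = 1462
1462 mod 210 = 202
Check: 202 mod 15 = 7 ✓, 202 mod 14 = 6 ✓

x ≡ 202 (mod 210)


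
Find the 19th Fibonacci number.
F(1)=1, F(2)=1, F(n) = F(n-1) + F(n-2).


Sequence: 1, 1, 2, 3, 5, 8, 13, 21, 34, 55, 89, 144, 233, 377, 610, 987, 1597, 2584, 4181
F(19) = 4181


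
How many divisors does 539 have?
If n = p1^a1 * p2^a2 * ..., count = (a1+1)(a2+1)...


539 = 7^2 × 11^1
d(539) = (2+1) × (1+1) = 6

6 divisors


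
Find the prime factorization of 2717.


2717 / 11 = 247
247 / 13 = 19
19 / 19 = 1
2717 = 11 × 13 × 19


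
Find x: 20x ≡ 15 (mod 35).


GCD(20, 35) = 5 divides 15
Divide: 4x ≡ 3 (mod 7)
x ≡ 6 (mod 7)


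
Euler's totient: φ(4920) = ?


4920 = 2^3 × 3 × 5 × 41
Prime factors: 2, 3, 5, 41
φ(4920) = 4920 × (1-1/2) × (1-1/3) × (1-1/5) × (1-1/41)
= 4920 × 1/2 × 2/3 × 4/5 × 40/41 = 1280

φ(4920) = 1280


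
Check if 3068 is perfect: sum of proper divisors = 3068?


Proper divisors of 3068: 1, 2, 4, 13, 26, 52, 59, 118, 236, 767, 1534
Sum = 1 + 2 + 4 + 13 + 26 + 52 + 59 + 118 + 236 + 767 + 1534 = 2812

No, 3068 is not perfect (2812 ≠ 3068)


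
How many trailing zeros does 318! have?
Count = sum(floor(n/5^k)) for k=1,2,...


floor(318/5) = 63
floor(318/25) = 12
floor(318/125) = 2
Total = 77

77 trailing zeros


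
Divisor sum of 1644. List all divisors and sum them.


Divisors of 1644: 1, 2, 3, 4, 6, 12, 137, 274, 411, 548, 822, 1644
Sum = 1 + 2 + 3 + 4 + 6 + 12 + 137 + 274 + 411 + 548 + 822 + 1644 = 3864

σ(1644) = 3864


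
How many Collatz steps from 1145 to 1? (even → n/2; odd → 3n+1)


1145 → 3436 → 1718 → 859 → 2578 → 1289 → 3868 → 1934 → 967 → 2902 → 1451 → 4354 → 2177 → 6532 → 3266 → 1633 → 4900 → 2450 → 1225 → 3676 → 1838 → 919 → 2758 → 1379 → 4138 → 2069 → 6208 → 3104 → 1552 → 776 → 388 → 194 → 97 → 292 → 146 → 73 → 220 → 110 → 55 → 166 → 83 → 250 → 125 → 376 → 188 → 94 → 47 → 142 → 71 → 214 → 107 → 322 → 161 → 484 → 242 → 121 → 364 → 182 → 91 → 274 → 137 → 412 → 206 → 103 → 310 → 155 → 466 → 233 → 700 → 350 → 175 → 526 → 263 → 790 → 395 → 1186 → 593 → 1780 → 890 → 445 → 1336 → 668 → 334 → 167 → 502 → 251 → 754 → 377 → 1132 → 566 → 283 → 850 → 425 → 1276 → 638 → 319 → 958 → 479 → 1438 → 719 → 2158 → 1079 → 3238 → 1619 → 4858 → 2429 → 7288 → 3644 → 1822 → 911 → 2734 → 1367 → 4102 → 2051 → 6154 → 3077 → 9232 → 4616 → 2308 → 1154 → 577 → 1732 → 866 → 433 → 1300 → 650 → 325 → 976 → 488 → 244 → 122 → 61 → 184 → 92 → 46 → 23 → 70 → 35 → 106 → 53 → 160 → 80 → 40 → 20 → 10 → 5 → 16 → 8 → 4 → 2 → 1
Total steps = 150

150 steps


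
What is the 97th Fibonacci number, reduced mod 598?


F(k) mod 598 for k=1..97:
1, 1, 2, 3, 5, 8, 13, 21, 34, 55, 89, 144, 233, 377, 12, 389, 401, 192, 593, 187, 182, 369, 551, 322, 275, 597, 274, 273, 547, 222, 171, 393, 564, 359, 325, 86, 411, 497, 310, 209, 519, 130, 51, 181, 232, 413, 47, 460, 507, 369, 278, 49, 327, 376, 105, 481, 586, 469, 457, 328, 187, 515, 104, 21, 125, 146, 271, 417, 90, 507, 597, 506, 505, 413, 320, 135, 455, 590, 447, 439, 288, 129, 417, 546, 365, 313, 80, 393, 473, 268, 143, 411, 554, 367, 323, 92, 415
F(97) mod 598 = 415
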